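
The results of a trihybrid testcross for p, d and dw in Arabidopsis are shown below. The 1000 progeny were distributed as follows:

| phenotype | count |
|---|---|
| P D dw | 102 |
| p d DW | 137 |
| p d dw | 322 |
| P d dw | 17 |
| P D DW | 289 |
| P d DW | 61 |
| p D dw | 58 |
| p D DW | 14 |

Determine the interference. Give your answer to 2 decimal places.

0.23

The two most frequent reciprocal classes, p d dw and P D DW, are the parental types, so the F1 was p d dw / P D DW.
The two rarest classes, P d dw and p D DW, are the double crossovers. Comparing them with the parentals, only the p allele has switched, so p is the middle locus and the order is d – p – dw.
d–p: (119 + 31)/1000 = 0.1500; p–dw: (239 + 31)/1000 = 0.2700.
Expected DCO frequency = 0.1500 × 0.2700 ≈ 0.04050; observed = 31/1000 ≈ 0.03100.
Coefficient of coincidence = 0.03100/0.04050 ≈ 0.77; interference = 1 − 0.77 = 0.23.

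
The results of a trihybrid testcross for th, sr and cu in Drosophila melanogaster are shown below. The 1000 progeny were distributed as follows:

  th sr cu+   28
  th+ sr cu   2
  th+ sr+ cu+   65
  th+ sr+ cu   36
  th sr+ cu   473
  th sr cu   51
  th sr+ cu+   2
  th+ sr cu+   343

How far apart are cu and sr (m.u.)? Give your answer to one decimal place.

12.0 m.u.

The two most frequent reciprocal classes, th+ sr cu+ and th sr+ cu, are the parental types, so the F1 was th+ sr cu+ / th sr+ cu.
The two rarest classes, th+ sr cu and th sr+ cu+, are the double crossovers. Comparing them with the parentals, only the cu allele has switched, so cu is the middle locus and the order is sr – cu – th.
Crossovers in the sr–cu interval produce the single-crossover classes th+ sr+ cu+ and th sr cu (65 + 51 = 116) plus the double crossovers (4).
RF(sr–cu) = (116 + 4) / 1000 = 120/1000 = 0.1200 → 12.0 m.u.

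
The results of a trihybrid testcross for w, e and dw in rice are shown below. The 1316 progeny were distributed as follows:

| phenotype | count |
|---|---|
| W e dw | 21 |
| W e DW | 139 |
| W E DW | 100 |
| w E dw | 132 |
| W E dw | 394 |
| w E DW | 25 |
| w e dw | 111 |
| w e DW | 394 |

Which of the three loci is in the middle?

e

The two most frequent reciprocal classes, W E dw and w e DW, are the parental types, so the F1 was W E dw / w e DW.
The two rarest classes, W e dw and w E DW, are the double crossovers. Comparing them with the parentals, only the e allele has switched, so e is the middle locus and the order is dw – e – w.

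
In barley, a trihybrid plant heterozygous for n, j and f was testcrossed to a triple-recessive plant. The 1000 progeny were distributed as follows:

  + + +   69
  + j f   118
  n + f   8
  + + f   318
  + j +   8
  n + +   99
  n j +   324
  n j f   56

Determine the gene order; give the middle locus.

The two most frequent reciprocal classes, + + f and n j +, are the parental types, so the F1 was + + f / n j +.
The two rarest classes, n + f and + j +, are the double crossovers. Comparing them with the parentals, only the n allele has switched, so n is the middle locus and the order is f – n – j.

n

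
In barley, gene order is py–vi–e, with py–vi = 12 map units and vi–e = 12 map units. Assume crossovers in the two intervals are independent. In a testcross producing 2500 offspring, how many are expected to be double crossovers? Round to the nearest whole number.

36

Map distances give recombination frequencies of 0.120 and 0.120 for the two intervals.
With no interference, expected double-crossover frequency = 0.120 × 0.120 = 0.01440.
Expected number = 0.01440 × 2500 = 36.00 ≈ 36.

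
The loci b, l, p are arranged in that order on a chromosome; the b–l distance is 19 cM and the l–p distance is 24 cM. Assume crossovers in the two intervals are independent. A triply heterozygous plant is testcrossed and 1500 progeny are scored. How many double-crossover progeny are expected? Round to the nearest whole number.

68

Map distances give recombination frequencies of 0.190 and 0.240 for the two intervals.
With no interference, expected double-crossover frequency = 0.190 × 0.240 = 0.04560.
Expected number = 0.04560 × 1500 = 68.40 ≈ 68.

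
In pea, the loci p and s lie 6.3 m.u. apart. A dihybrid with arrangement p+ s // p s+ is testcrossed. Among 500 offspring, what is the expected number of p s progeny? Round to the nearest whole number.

16

A map distance of 6.3 m.u. corresponds to a recombination frequency of 0.063.
The F1 is p+ s / p s+, so p s is a recombinant gamete class with expected frequency r/2 = 0.063/2 = 0.0315.
Expected number = 0.0315 × 500 = 15.75 ≈ 16.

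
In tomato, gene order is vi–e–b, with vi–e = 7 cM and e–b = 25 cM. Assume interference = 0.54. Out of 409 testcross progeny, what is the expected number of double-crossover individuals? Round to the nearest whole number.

3

Map distances give recombination frequencies of 0.070 and 0.250 for the two intervals.
With interference 0.54 (so coincidence = 0.46), expected double-crossover frequency = 0.070 × 0.250 × 0.46 = 0.00805.
Expected number = 0.00805 × 409 = 3.29 ≈ 3.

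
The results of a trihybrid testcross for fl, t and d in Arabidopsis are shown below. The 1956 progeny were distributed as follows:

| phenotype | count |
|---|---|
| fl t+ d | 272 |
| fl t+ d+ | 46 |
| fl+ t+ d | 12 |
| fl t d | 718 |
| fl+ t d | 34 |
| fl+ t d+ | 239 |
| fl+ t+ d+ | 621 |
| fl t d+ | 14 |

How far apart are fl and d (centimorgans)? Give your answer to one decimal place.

5.4 centimorgans

The two most frequent reciprocal classes, fl+ t+ d+ and fl t d, are the parental types, so the F1 was fl+ t+ d+ / fl t d.
The two rarest classes, fl+ t+ d and fl t d+, are the double crossovers. Comparing them with the parentals, only the d allele has switched, so d is the middle locus and the order is fl – d – t.
Crossovers in the fl–d interval produce the single-crossover classes fl t+ d+ and fl+ t d (46 + 34 = 80) plus the double crossovers (26).
RF(fl–d) = (80 + 26) / 1956 = 106/1956 = 0.0542 → 5.4 centimorgans.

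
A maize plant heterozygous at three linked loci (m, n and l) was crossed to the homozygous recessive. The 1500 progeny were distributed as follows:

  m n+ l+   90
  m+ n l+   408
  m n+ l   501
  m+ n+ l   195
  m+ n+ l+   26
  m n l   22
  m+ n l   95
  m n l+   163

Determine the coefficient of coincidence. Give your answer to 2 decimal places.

0.76

The two most frequent reciprocal classes, m+ n l+ and m n+ l, are the parental types, so the F1 was m+ n l+ / m n+ l.
The two rarest classes, m+ n+ l+ and m n l, are the double crossovers. Comparing them with the parentals, only the n allele has switched, so n is the middle locus and the order is m – n – l.
m–n: (358 + 48)/1500 = 0.2707; n–l: (185 + 48)/1500 = 0.1553.
Expected DCO frequency = 0.2707 × 0.1553 ≈ 0.04204; observed = 48/1500 ≈ 0.03200.
Coefficient of coincidence = 0.03200/0.04204 ≈ 0.76.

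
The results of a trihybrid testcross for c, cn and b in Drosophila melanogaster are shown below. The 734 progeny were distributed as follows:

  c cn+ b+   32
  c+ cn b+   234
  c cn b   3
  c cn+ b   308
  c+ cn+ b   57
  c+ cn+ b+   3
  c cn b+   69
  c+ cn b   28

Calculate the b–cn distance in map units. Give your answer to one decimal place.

The two most frequent reciprocal classes, c cn+ b and c+ cn b+, are the parental types, so the F1 was c cn+ b / c+ cn b+.
The two rarest classes, c cn b and c+ cn+ b+, are the double crossovers. Comparing them with the parentals, only the cn allele has switched, so cn is the middle locus and the order is c – cn – b.
Crossovers in the cn–b interval produce the single-crossover classes c cn+ b+ and c+ cn b (32 + 28 = 60) plus the double crossovers (6).
RF(cn–b) = (60 + 6) / 734 = 66/734 = 0.0899 → 9.0 map units.

9.0 map units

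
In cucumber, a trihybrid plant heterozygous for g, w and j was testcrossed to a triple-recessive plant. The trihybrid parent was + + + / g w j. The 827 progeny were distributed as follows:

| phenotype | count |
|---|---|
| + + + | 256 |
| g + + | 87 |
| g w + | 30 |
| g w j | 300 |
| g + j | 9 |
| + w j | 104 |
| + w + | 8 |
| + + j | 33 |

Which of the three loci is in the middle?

The two rarest classes, + w + and g + j, are the double crossovers. Comparing them with the parentals, only the w allele has switched, so w is the middle locus and the order is g – w – j.

w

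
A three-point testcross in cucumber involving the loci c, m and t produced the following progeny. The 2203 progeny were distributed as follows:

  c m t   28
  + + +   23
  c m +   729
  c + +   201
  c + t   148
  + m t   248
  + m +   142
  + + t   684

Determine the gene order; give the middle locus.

t

The two most frequent reciprocal classes, c m + and + + t, are the parental types, so the F1 was c m + / + + t.
The two rarest classes, c m t and + + +, are the double crossovers. Comparing them with the parentals, only the t allele has switched, so t is the middle locus and the order is c – t – m.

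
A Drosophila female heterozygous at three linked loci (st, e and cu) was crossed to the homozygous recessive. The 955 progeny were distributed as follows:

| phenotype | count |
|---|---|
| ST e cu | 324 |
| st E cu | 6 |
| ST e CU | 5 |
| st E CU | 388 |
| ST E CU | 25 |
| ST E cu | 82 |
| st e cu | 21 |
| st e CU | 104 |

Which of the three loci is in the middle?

The two most frequent reciprocal classes, ST e cu and st E CU, are the parental types, so the F1 was ST e cu / st E CU.
The two rarest classes, ST e CU and st E cu, are the double crossovers. Comparing them with the parentals, only the cu allele has switched, so cu is the middle locus and the order is st – cu – e.

cu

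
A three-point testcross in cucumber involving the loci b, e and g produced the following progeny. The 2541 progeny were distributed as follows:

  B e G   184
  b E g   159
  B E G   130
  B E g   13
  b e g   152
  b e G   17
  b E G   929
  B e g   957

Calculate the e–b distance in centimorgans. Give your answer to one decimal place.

The two most frequent reciprocal classes, b E G and B e g, are the parental types, so the F1 was b E G / B e g.
The two rarest classes, b e G and B E g, are the double crossovers. Comparing them with the parentals, only the e allele has switched, so e is the middle locus and the order is g – e – b.
Crossovers in the e–b interval produce the single-crossover classes B E G and b e g (130 + 152 = 282) plus the double crossovers (30).
RF(e–b) = (282 + 30) / 2541 = 312/2541 = 0.1228 → 12.3 centimorgans.

12.3 centimorgans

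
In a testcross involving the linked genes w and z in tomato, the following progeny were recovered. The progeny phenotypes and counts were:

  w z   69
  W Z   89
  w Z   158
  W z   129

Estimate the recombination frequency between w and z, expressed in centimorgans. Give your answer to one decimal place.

35.5 centimorgans

The two most frequent classes, W z (129) and w Z (158), are the parental types, so the F1 was W z / w Z.
The recombinant classes are W Z and w z: 89 + 69 = 158.
Recombination frequency = 158/445 = 0.3551 ≈ 35.5%, i.e. 35.5 centimorgans.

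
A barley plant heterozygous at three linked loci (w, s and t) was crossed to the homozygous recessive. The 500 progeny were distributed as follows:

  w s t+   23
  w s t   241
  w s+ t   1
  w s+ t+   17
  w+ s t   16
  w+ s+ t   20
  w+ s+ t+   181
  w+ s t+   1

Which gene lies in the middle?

The two most frequent reciprocal classes, w+ s+ t+ and w s t, are the parental types, so the F1 was w+ s+ t+ / w s t.
The two rarest classes, w+ s t+ and w s+ t, are the double crossovers. Comparing them with the parentals, only the s allele has switched, so s is the middle locus and the order is w – s – t.

s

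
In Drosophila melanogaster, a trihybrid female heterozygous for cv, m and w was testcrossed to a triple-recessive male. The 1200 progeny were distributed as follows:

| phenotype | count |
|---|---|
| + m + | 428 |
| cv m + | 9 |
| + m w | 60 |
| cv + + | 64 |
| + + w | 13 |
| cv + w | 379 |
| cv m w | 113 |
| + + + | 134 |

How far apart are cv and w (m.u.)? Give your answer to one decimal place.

The two most frequent reciprocal classes, + m + and cv + w, are the parental types, so the F1 was + m + / cv + w.
The two rarest classes, cv m + and + + w, are the double crossovers. Comparing them with the parentals, only the cv allele has switched, so cv is the middle locus and the order is w – cv – m.
Crossovers in the w–cv interval produce the single-crossover classes + m w and cv + + (60 + 64 = 124) plus the double crossovers (22).
RF(w–cv) = (124 + 22) / 1200 = 146/1200 = 0.1217 → 12.2 m.u.

12.2 m.u.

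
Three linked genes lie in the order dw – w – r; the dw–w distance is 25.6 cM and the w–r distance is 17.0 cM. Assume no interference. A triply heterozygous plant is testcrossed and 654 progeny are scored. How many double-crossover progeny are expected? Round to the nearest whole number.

28

Map distances give recombination frequencies of 0.256 and 0.170 for the two intervals.
With no interference, expected double-crossover frequency = 0.256 × 0.170 = 0.04352.
Expected number = 0.04352 × 654 = 28.46 ≈ 28.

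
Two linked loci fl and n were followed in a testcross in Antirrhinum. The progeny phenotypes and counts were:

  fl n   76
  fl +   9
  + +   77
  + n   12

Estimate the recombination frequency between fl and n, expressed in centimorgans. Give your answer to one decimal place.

12.1 centimorgans

The two most frequent classes, + + (77) and fl n (76), are the parental types, so the F1 was + + / fl n.
The recombinant classes are + n and fl +: 12 + 9 = 21.
Recombination frequency = 21/174 = 0.1207 ≈ 12.1%, i.e. 12.1 centimorgans.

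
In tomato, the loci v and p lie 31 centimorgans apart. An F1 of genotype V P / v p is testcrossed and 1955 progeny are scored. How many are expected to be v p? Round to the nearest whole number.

674

A map distance of 31 centimorgans corresponds to a recombination frequency of 0.310.
The F1 is V P / v p, so v p is a parental gamete class with expected frequency (1 − r)/2 = 0.690/2 = 0.3450.
Expected number = 0.3450 × 1955 = 674.47 ≈ 674.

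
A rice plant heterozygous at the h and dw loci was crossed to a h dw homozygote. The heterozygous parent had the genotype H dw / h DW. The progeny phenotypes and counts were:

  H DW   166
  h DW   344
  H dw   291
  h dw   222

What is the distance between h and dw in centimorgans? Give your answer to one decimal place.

37.9 centimorgans

The recombinant classes are H DW and h dw: 166 + 222 = 388.
Recombination frequency = 388/1023 = 0.3793 ≈ 37.9%, i.e. 37.9 centimorgans.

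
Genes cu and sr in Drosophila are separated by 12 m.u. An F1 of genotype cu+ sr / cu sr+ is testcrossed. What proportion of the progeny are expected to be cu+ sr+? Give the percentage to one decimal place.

6.0%

A map distance of 12 m.u. corresponds to a recombination frequency of 0.120.
The F1 is cu+ sr / cu sr+, so cu+ sr+ is a recombinant gamete class with expected frequency r/2 = 0.120/2 = 0.0600.
That is 0.0600 = 6.0% of the progeny.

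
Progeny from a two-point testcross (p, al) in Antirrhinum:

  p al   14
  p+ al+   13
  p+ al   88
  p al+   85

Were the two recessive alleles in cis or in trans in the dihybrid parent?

trans

The two most frequent classes are p+ al (88) and p al+ (85); these are the parental (non-recombinant) types.
So the F1 carried p+ al on one chromosome and p al+ on the other — the recessive alleles are on opposite chromosomes (trans / repulsion).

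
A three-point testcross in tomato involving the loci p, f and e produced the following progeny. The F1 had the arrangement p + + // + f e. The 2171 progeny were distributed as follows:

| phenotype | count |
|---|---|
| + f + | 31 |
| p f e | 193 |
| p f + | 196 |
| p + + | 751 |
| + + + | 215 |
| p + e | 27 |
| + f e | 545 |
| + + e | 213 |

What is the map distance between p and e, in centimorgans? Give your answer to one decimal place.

21.5 centimorgans

The two rarest classes, p + e and + f +, are the double crossovers. Comparing them with the parentals, only the e allele has switched, so e is the middle locus and the order is f – e – p.
Crossovers in the e–p interval produce the single-crossover classes + + + and p f e (215 + 193 = 408) plus the double crossovers (58).
RF(e–p) = (408 + 58) / 2171 = 466/2171 = 0.2146 → 21.5 centimorgans.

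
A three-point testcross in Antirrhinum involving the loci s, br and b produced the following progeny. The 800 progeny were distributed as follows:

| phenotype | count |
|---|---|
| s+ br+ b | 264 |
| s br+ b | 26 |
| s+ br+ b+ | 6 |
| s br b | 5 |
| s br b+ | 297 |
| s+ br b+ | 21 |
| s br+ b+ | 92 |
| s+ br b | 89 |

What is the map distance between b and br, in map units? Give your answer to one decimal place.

The two most frequent reciprocal classes, s+ br+ b and s br b+, are the parental types, so the F1 was s+ br+ b / s br b+.
The two rarest classes, s+ br+ b+ and s br b, are the double crossovers. Comparing them with the parentals, only the b allele has switched, so b is the middle locus and the order is br – b – s.
Crossovers in the br–b interval produce the single-crossover classes s+ br b and s br+ b+ (89 + 92 = 181) plus the double crossovers (11).
RF(br–b) = (181 + 11) / 800 = 192/800 = 0.2400 → 24.0 map units.

24.0 map units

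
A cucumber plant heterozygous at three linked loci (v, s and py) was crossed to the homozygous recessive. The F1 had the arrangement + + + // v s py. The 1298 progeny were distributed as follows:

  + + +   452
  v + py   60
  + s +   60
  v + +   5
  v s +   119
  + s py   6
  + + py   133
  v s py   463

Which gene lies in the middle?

The two rarest classes, v + + and + s py, are the double crossovers. Comparing them with the parentals, only the v allele has switched, so v is the middle locus and the order is s – v – py.

v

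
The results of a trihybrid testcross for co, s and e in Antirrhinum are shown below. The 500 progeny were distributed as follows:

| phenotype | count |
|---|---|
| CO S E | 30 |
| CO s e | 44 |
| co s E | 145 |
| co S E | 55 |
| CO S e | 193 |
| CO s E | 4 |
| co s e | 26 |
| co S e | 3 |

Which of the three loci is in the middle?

The two most frequent reciprocal classes, co s E and CO S e, are the parental types, so the F1 was co s E / CO S e.
The two rarest classes, CO s E and co S e, are the double crossovers. Comparing them with the parentals, only the co allele has switched, so co is the middle locus and the order is s – co – e.

co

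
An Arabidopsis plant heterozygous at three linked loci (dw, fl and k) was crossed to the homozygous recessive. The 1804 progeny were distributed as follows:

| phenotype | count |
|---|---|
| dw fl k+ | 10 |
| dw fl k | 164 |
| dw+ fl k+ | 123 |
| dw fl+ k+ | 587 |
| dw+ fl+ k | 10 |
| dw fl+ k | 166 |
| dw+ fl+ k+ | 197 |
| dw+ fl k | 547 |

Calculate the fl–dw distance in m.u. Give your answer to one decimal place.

The two most frequent reciprocal classes, dw+ fl k and dw fl+ k+, are the parental types, so the F1 was dw+ fl k / dw fl+ k+.
The two rarest classes, dw+ fl+ k and dw fl k+, are the double crossovers. Comparing them with the parentals, only the fl allele has switched, so fl is the middle locus and the order is dw – fl – k.
Crossovers in the dw–fl interval produce the single-crossover classes dw fl k and dw+ fl+ k+ (164 + 197 = 361) plus the double crossovers (20).
RF(dw–fl) = (361 + 20) / 1804 = 381/1804 = 0.2112 → 21.1 m.u.

21.1 m.u.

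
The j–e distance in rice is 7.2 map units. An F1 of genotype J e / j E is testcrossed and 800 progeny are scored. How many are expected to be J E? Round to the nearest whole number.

A map distance of 7.2 map units corresponds to a recombination frequency of 0.072.
The F1 is J e / j E, so J E is a recombinant gamete class with expected frequency r/2 = 0.072/2 = 0.0360.
Expected number = 0.0360 × 800 = 28.80 ≈ 29.

29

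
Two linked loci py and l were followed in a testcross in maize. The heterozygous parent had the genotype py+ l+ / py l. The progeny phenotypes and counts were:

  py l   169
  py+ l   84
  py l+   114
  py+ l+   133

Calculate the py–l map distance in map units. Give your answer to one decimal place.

39.6 map units

The recombinant classes are py+ l and py l+: 84 + 114 = 198.
Recombination frequency = 198/500 = 0.3960 ≈ 39.6%, i.e. 39.6 map units.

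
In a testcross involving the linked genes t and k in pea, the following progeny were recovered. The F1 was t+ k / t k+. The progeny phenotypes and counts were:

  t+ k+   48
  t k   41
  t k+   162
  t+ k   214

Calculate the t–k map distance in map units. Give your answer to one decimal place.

The recombinant classes are t+ k+ and t k: 48 + 41 = 89.
Recombination frequency = 89/465 = 0.1914 ≈ 19.1%, i.e. 19.1 map units.

19.1 map units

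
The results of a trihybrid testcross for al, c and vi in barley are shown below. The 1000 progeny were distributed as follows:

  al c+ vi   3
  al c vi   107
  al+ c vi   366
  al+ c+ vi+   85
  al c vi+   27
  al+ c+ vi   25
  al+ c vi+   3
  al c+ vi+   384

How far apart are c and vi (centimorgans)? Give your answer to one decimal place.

5.8 centimorgans

The two most frequent reciprocal classes, al c+ vi+ and al+ c vi, are the parental types, so the F1 was al c+ vi+ / al+ c vi.
The two rarest classes, al c+ vi and al+ c vi+, are the double crossovers. Comparing them with the parentals, only the vi allele has switched, so vi is the middle locus and the order is c – vi – al.
Crossovers in the c–vi interval produce the single-crossover classes al c vi+ and al+ c+ vi (27 + 25 = 52) plus the double crossovers (6).
RF(c–vi) = (52 + 6) / 1000 = 58/1000 = 0.0580 → 5.8 centimorgans.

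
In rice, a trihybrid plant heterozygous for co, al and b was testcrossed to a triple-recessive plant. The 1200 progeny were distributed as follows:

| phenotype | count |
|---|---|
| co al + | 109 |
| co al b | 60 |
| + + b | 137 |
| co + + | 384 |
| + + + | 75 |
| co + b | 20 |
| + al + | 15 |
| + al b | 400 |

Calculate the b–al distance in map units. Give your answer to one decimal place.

The two most frequent reciprocal classes, co + + and + al b, are the parental types, so the F1 was co + + / + al b.
The two rarest classes, co + b and + al +, are the double crossovers. Comparing them with the parentals, only the b allele has switched, so b is the middle locus and the order is al – b – co.
Crossovers in the al–b interval produce the single-crossover classes co al + and + + b (109 + 137 = 246) plus the double crossovers (35).
RF(al–b) = (246 + 35) / 1200 = 281/1200 = 0.2342 → 23.4 map units.

23.4 map units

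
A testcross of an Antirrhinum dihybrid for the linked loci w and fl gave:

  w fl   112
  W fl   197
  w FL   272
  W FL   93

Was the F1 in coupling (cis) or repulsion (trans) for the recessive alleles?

trans

The two most frequent classes are W fl (197) and w FL (272); these are the parental (non-recombinant) types.
So the F1 carried W fl on one chromosome and w FL on the other — the recessive alleles are on opposite chromosomes (trans / repulsion).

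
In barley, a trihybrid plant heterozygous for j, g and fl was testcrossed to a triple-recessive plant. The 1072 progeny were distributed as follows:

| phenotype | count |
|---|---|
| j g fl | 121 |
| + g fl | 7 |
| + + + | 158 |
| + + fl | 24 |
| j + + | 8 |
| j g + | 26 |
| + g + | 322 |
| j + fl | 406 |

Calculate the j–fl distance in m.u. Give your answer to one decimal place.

6.1 m.u.

The two most frequent reciprocal classes, j + fl and + g +, are the parental types, so the F1 was j + fl / + g +.
The two rarest classes, j + + and + g fl, are the double crossovers. Comparing them with the parentals, only the fl allele has switched, so fl is the middle locus and the order is g – fl – j.
Crossovers in the fl–j interval produce the single-crossover classes + + fl and j g + (24 + 26 = 50) plus the double crossovers (15).
RF(fl–j) = (50 + 15) / 1072 = 65/1072 = 0.0606 → 6.1 m.u.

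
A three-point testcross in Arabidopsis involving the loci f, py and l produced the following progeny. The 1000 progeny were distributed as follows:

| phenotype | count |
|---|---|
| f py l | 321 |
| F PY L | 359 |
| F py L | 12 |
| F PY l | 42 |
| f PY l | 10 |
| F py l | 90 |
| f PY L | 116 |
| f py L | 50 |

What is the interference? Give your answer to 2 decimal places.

0.15

The two most frequent reciprocal classes, f py l and F PY L, are the parental types, so the F1 was f py l / F PY L.
The two rarest classes, f PY l and F py L, are the double crossovers. Comparing them with the parentals, only the py allele has switched, so py is the middle locus and the order is l – py – f.
l–py: (92 + 22)/1000 = 0.1140; py–f: (206 + 22)/1000 = 0.2280.
Expected DCO frequency = 0.1140 × 0.2280 ≈ 0.02599; observed = 22/1000 ≈ 0.02200.
Coefficient of coincidence = 0.02200/0.02599 ≈ 0.85; interference = 1 − 0.85 = 0.15.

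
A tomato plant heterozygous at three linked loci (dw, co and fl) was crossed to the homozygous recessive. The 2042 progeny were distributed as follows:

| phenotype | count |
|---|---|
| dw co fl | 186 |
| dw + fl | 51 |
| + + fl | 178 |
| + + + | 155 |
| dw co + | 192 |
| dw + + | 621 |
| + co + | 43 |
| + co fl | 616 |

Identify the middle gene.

fl

The two most frequent reciprocal classes, dw + + and + co fl, are the parental types, so the F1 was dw + + / + co fl.
The two rarest classes, dw + fl and + co +, are the double crossovers. Comparing them with the parentals, only the fl allele has switched, so fl is the middle locus and the order is co – fl – dw.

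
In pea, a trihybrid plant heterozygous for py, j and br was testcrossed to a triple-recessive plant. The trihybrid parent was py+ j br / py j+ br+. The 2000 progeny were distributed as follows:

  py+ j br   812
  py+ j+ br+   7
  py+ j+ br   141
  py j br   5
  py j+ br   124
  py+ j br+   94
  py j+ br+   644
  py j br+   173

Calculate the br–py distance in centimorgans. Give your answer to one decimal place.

11.5 centimorgans

The two rarest classes, py j br and py+ j+ br+, are the double crossovers. Comparing them with the parentals, only the py allele has switched, so py is the middle locus and the order is j – py – br.
Crossovers in the py–br interval produce the single-crossover classes py+ j br+ and py j+ br (94 + 124 = 218) plus the double crossovers (12).
RF(py–br) = (218 + 12) / 2000 = 230/2000 = 0.1150 → 11.5 centimorgans.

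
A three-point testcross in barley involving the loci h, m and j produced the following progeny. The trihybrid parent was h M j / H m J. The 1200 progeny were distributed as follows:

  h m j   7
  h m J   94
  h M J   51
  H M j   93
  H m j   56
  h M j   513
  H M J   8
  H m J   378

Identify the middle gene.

The two rarest classes, h m j and H M J, are the double crossovers. Comparing them with the parentals, only the m allele has switched, so m is the middle locus and the order is j – m – h.

m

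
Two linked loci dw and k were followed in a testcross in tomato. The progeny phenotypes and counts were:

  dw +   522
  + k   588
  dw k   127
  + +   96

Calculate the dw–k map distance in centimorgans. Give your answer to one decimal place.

16.7 centimorgans

The two most frequent classes, + k (588) and dw + (522), are the parental types, so the F1 was + k / dw +.
The recombinant classes are + + and dw k: 96 + 127 = 223.
Recombination frequency = 223/1333 = 0.1673 ≈ 16.7%, i.e. 16.7 centimorgans.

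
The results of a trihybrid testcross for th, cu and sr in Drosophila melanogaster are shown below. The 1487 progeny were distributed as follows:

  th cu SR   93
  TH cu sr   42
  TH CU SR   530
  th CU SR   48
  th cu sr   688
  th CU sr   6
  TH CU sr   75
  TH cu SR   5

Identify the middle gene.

The two most frequent reciprocal classes, TH CU SR and th cu sr, are the parental types, so the F1 was TH CU SR / th cu sr.
The two rarest classes, TH cu SR and th CU sr, are the double crossovers. Comparing them with the parentals, only the cu allele has switched, so cu is the middle locus and the order is sr – cu – th.

cu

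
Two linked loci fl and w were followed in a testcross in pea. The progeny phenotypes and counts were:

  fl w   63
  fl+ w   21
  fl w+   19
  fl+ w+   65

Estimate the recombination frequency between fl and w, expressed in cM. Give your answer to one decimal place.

23.8 cM

The two most frequent classes, fl+ w+ (65) and fl w (63), are the parental types, so the F1 was fl+ w+ / fl w.
The recombinant classes are fl+ w and fl w+: 21 + 19 = 40.
Recombination frequency = 40/168 = 0.2381 ≈ 23.8%, i.e. 23.8 cM.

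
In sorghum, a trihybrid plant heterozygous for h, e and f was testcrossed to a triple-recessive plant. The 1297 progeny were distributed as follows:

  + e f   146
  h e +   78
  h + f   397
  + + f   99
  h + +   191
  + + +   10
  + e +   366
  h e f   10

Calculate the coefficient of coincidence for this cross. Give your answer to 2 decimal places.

The two most frequent reciprocal classes, h + f and + e +, are the parental types, so the F1 was h + f / + e +.
The two rarest classes, h e f and + + +, are the double crossovers. Comparing them with the parentals, only the e allele has switched, so e is the middle locus and the order is h – e – f.
h–e: (177 + 20)/1297 = 0.1519; e–f: (337 + 20)/1297 = 0.2753.
Expected DCO frequency = 0.1519 × 0.2753 ≈ 0.04182; observed = 20/1297 ≈ 0.01542.
Coefficient of coincidence = 0.01542/0.04182 ≈ 0.37.

0.37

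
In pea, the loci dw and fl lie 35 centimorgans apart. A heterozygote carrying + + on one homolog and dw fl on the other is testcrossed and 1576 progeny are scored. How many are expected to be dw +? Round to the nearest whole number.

276

A map distance of 35 centimorgans corresponds to a recombination frequency of 0.350.
The F1 is + + / dw fl, so dw + is a recombinant gamete class with expected frequency r/2 = 0.350/2 = 0.1750.
Expected number = 0.1750 × 1576 = 275.80 ≈ 276.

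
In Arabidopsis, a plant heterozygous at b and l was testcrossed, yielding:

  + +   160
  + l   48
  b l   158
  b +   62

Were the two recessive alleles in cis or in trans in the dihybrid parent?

The two most frequent classes are + + (160) and b l (158); these are the parental (non-recombinant) types.
So the F1 carried + + on one chromosome and b l on the other — the recessive alleles are on the same chromosome (cis / coupling).

cis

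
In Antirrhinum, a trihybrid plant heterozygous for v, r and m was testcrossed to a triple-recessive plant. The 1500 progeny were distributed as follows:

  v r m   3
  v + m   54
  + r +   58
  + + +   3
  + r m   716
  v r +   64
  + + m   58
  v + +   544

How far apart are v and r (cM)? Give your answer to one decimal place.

8.5 cM

The two most frequent reciprocal classes, v + + and + r m, are the parental types, so the F1 was v + + / + r m.
The two rarest classes, + + + and v r m, are the double crossovers. Comparing them with the parentals, only the v allele has switched, so v is the middle locus and the order is r – v – m.
Crossovers in the r–v interval produce the single-crossover classes v r + and + + m (64 + 58 = 122) plus the double crossovers (6).
RF(r–v) = (122 + 6) / 1500 = 128/1500 = 0.0853 → 8.5 cM.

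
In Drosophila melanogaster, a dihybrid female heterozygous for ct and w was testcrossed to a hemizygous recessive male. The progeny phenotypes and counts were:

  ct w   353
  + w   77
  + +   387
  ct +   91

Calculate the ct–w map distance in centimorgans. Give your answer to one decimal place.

The two most frequent classes, + + (387) and ct w (353), are the parental types, so the F1 was + + / ct w.
The recombinant classes are + w and ct +: 77 + 91 = 168.
Recombination frequency = 168/908 = 0.1850 ≈ 18.5%, i.e. 18.5 centimorgans.

18.5 centimorgans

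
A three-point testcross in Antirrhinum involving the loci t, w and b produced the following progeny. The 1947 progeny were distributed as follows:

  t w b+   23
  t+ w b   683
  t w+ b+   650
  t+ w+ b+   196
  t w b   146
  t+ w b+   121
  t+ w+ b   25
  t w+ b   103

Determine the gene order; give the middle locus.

w

The two most frequent reciprocal classes, t w+ b+ and t+ w b, are the parental types, so the F1 was t w+ b+ / t+ w b.
The two rarest classes, t w b+ and t+ w+ b, are the double crossovers. Comparing them with the parentals, only the w allele has switched, so w is the middle locus and the order is t – w – b.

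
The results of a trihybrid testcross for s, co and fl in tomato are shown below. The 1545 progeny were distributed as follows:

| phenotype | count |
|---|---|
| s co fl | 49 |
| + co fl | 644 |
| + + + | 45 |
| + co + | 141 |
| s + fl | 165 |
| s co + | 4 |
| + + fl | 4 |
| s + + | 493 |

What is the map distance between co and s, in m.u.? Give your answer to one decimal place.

The two most frequent reciprocal classes, s + + and + co fl, are the parental types, so the F1 was s + + / + co fl.
The two rarest classes, s co + and + + fl, are the double crossovers. Comparing them with the parentals, only the co allele has switched, so co is the middle locus and the order is fl – co – s.
Crossovers in the co–s interval produce the single-crossover classes + + + and s co fl (45 + 49 = 94) plus the double crossovers (8).
RF(co–s) = (94 + 8) / 1545 = 102/1545 = 0.0660 → 6.6 m.u.

6.6 m.u.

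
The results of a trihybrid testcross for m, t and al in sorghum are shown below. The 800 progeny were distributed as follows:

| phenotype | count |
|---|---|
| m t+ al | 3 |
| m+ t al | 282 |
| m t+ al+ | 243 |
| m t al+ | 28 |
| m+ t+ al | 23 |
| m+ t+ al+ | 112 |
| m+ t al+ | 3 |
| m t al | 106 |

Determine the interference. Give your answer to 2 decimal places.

0.62

The two most frequent reciprocal classes, m t+ al+ and m+ t al, are the parental types, so the F1 was m t+ al+ / m+ t al.
The two rarest classes, m t+ al and m+ t al+, are the double crossovers. Comparing them with the parentals, only the al allele has switched, so al is the middle locus and the order is t – al – m.
t–al: (51 + 6)/800 = 0.0712; al–m: (218 + 6)/800 = 0.2800.
Expected DCO frequency = 0.0712 × 0.2800 ≈ 0.01994; observed = 6/800 ≈ 0.00750.
Coefficient of coincidence = 0.00750/0.01994 ≈ 0.38; interference = 1 − 0.38 = 0.62.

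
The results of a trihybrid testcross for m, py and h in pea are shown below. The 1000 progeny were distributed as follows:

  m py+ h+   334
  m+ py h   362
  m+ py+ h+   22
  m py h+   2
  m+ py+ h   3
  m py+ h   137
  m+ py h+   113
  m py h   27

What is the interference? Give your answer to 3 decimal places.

0.637

The two most frequent reciprocal classes, m+ py h and m py+ h+, are the parental types, so the F1 was m+ py h / m py+ h+.
The two rarest classes, m+ py+ h and m py h+, are the double crossovers. Comparing them with the parentals, only the py allele has switched, so py is the middle locus and the order is h – py – m.
h–py: (250 + 5)/1000 = 0.2550; py–m: (49 + 5)/1000 = 0.0540.
Expected DCO frequency = 0.2550 × 0.0540 ≈ 0.01377; observed = 5/1000 ≈ 0.00500.
Coefficient of coincidence = 0.00500/0.01377 ≈ 0.363; interference = 1 − 0.363 = 0.637.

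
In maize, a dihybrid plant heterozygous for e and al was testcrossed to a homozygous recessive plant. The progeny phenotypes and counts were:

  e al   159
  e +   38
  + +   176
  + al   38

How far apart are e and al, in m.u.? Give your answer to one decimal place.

The two most frequent classes, + + (176) and e al (159), are the parental types, so the F1 was + + / e al.
The recombinant classes are + al and e +: 38 + 38 = 76.
Recombination frequency = 76/411 = 0.1849 ≈ 18.5%, i.e. 18.5 m.u.

18.5 m.u.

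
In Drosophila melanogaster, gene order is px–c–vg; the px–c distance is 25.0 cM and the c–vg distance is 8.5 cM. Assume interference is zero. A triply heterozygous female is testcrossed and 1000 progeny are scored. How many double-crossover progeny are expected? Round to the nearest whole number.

Map distances give recombination frequencies of 0.250 and 0.085 for the two intervals.
With no interference, expected double-crossover frequency = 0.250 × 0.085 = 0.02125.
Expected number = 0.02125 × 1000 = 21.25 ≈ 21.

21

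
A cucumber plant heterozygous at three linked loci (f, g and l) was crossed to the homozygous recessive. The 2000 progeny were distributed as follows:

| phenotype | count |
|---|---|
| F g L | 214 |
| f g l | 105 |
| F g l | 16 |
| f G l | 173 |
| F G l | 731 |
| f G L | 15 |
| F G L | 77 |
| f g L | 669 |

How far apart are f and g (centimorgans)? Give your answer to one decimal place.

The two most frequent reciprocal classes, F G l and f g L, are the parental types, so the F1 was F G l / f g L.
The two rarest classes, F g l and f G L, are the double crossovers. Comparing them with the parentals, only the g allele has switched, so g is the middle locus and the order is f – g – l.
Crossovers in the f–g interval produce the single-crossover classes f G l and F g L (173 + 214 = 387) plus the double crossovers (31).
RF(f–g) = (387 + 31) / 2000 = 418/2000 = 0.2090 → 20.9 centimorgans.

20.9 centimorgans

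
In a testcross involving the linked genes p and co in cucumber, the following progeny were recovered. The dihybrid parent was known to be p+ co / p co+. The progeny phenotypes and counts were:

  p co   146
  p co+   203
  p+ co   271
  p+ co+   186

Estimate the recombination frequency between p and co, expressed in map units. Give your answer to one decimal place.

41.2 map units

The recombinant classes are p+ co+ and p co: 186 + 146 = 332.
Recombination frequency = 332/806 = 0.4119 ≈ 41.2%, i.e. 41.2 map units.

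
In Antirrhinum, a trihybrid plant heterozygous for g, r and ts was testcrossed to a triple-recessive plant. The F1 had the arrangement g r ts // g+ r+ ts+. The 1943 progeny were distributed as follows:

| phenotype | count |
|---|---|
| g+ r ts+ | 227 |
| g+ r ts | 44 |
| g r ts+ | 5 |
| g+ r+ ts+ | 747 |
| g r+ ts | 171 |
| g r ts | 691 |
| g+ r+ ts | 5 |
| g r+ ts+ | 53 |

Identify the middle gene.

ts

The two rarest classes, g r ts+ and g+ r+ ts, are the double crossovers. Comparing them with the parentals, only the ts allele has switched, so ts is the middle locus and the order is g – ts – r.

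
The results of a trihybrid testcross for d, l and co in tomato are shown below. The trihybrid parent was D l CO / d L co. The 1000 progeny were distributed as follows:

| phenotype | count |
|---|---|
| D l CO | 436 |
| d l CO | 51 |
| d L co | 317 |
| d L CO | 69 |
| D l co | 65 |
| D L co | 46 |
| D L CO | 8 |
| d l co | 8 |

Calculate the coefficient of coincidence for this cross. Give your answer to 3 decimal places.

The two rarest classes, D L CO and d l co, are the double crossovers. Comparing them with the parentals, only the l allele has switched, so l is the middle locus and the order is co – l – d.
co–l: (134 + 16)/1000 = 0.1500; l–d: (97 + 16)/1000 = 0.1130.
Expected DCO frequency = 0.1500 × 0.1130 ≈ 0.01695; observed = 16/1000 ≈ 0.01600.
Coefficient of coincidence = 0.01600/0.01695 ≈ 0.944.

0.944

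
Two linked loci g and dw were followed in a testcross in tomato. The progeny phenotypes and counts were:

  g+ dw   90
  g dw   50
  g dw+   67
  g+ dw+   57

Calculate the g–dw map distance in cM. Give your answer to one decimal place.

The two most frequent classes, g+ dw (90) and g dw+ (67), are the parental types, so the F1 was g+ dw / g dw+.
The recombinant classes are g+ dw+ and g dw: 57 + 50 = 107.
Recombination frequency = 107/264 = 0.4053 ≈ 40.5%, i.e. 40.5 cM.

40.5 cM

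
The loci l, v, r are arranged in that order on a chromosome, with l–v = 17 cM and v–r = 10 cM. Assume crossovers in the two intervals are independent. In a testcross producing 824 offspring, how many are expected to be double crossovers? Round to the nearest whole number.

14

Map distances give recombination frequencies of 0.170 and 0.100 for the two intervals.
With no interference, expected double-crossover frequency = 0.170 × 0.100 = 0.01700.
Expected number = 0.01700 × 824 = 14.01 ≈ 14.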